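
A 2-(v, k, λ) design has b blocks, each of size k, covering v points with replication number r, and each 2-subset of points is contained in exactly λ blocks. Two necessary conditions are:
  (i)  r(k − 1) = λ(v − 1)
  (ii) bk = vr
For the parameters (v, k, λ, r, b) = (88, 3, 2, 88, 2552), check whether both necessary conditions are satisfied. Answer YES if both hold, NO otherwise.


Condition (i): r(k − 1) = 88·2 = 176; λ(v − 1) = 2·87 = 174. Match? NO.
Condition (ii): bk = 2552·3 = 7656; vr = 88·88 = 7744. Match? NO.
Both conditions hold? NO.

NO


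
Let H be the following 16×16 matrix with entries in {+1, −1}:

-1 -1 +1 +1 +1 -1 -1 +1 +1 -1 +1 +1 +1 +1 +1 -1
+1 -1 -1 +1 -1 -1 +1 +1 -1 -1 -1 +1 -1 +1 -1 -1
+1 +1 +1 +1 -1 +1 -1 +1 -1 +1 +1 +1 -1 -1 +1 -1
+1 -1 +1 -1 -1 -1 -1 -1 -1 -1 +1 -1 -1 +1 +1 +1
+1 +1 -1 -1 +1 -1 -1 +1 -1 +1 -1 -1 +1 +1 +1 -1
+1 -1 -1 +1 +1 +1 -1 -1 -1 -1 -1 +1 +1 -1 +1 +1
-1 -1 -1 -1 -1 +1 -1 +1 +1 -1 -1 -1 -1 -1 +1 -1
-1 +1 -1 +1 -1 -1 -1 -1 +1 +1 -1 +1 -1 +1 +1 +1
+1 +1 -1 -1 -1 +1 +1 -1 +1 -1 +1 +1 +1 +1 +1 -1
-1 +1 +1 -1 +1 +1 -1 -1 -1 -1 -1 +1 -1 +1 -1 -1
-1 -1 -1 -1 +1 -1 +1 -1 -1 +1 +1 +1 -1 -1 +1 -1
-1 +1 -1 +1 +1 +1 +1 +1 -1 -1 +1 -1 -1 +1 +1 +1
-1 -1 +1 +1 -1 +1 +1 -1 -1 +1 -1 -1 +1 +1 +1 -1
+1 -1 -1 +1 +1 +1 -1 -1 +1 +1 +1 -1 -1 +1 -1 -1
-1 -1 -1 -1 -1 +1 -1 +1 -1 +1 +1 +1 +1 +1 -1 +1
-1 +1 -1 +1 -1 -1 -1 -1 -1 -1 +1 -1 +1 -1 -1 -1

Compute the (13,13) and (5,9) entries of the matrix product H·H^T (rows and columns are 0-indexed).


Row 5 of H: [1, -1, -1, 1, 1, 1, -1, -1, -1, -1, -1, 1, 1, -1, 1, 1].
Row 9 of H: [-1, 1, 1, -1, 1, 1, -1, -1, -1, -1, -1, 1, -1, 1, -1, -1].
Row 13 of H: [1, -1, -1, 1, 1, 1, -1, -1, 1, 1, 1, -1, -1, 1, -1, -1].
(H·H^T)[13][13] = Σ_j H[13][j]·H[13][j] = (1)² + (-1)² + (-1)² + (1)² + (1)² + (1)² + (-1)² + (-1)² + (1)² + (1)² + (1)² + (-1)² + (-1)² + (1)² + (-1)² + (-1)² = 1 + 1 + 1 + 1 + 1 + 1 + 1 + 1 + 1 + 1 + 1 + 1 + 1 + 1 + 1 + 1 = 16.
(H·H^T)[5][9] = Σ_j H[5][j]·H[9][j] = (1)·(-1) + (-1)·(1) + (-1)·(1) + (1)·(-1) + (1)·(1) + (1)·(1) + (-1)·(-1) + (-1)·(-1) + (-1)·(-1) + (-1)·(-1) + (-1)·(-1) + (1)·(1) + (1)·(-1) + (-1)·(1) + (1)·(-1) + (1)·(-1) = -1 + -1 + -1 + -1 + 1 + 1 + 1 + 1 + 1 + 1 + 1 + 1 + -1 + -1 + -1 + -1 = 0.
So rows 5 and 9 are orthogonal; the diagonal entry equals n = 16.

(13,13) entry = 16; (5,9) entry = 0.


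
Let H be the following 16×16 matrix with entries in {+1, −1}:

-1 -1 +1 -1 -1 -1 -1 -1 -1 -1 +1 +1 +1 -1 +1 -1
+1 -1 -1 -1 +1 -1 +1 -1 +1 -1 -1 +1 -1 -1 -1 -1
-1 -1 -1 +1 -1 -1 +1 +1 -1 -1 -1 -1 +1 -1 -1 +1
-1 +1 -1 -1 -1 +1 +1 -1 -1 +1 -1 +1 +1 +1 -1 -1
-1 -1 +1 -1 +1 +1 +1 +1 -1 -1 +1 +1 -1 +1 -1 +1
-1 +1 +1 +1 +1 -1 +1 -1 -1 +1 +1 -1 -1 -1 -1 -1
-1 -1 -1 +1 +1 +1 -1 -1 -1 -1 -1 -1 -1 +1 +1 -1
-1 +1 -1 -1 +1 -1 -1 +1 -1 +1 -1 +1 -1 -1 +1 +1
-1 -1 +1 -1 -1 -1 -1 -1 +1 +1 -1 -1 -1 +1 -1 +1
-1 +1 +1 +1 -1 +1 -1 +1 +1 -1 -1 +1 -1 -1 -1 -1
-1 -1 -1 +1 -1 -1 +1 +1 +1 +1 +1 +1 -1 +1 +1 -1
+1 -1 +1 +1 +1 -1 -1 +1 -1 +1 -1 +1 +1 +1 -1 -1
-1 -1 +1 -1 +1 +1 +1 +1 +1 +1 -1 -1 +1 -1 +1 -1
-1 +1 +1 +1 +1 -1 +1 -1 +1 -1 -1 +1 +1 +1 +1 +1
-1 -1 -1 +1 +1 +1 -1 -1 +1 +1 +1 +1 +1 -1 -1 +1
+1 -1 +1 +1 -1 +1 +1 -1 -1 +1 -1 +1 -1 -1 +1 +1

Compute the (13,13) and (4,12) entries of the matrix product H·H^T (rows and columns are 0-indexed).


Row 4 of H: [-1, -1, 1, -1, 1, 1, 1, 1, -1, -1, 1, 1, -1, 1, -1, 1].
Row 12 of H: [-1, -1, 1, -1, 1, 1, 1, 1, 1, 1, -1, -1, 1, -1, 1, -1].
Row 13 of H: [-1, 1, 1, 1, 1, -1, 1, -1, 1, -1, -1, 1, 1, 1, 1, 1].
(H·H^T)[13][13] = Σ_j H[13][j]·H[13][j] = (-1)² + (1)² + (1)² + (1)² + (1)² + (-1)² + (1)² + (-1)² + (1)² + (-1)² + (-1)² + (1)² + (1)² + (1)² + (1)² + (1)² = 1 + 1 + 1 + 1 + 1 + 1 + 1 + 1 + 1 + 1 + 1 + 1 + 1 + 1 + 1 + 1 = 16.
(H·H^T)[4][12] = Σ_j H[4][j]·H[12][j] = (-1)·(-1) + (-1)·(-1) + (1)·(1) + (-1)·(-1) + (1)·(1) + (1)·(1) + (1)·(1) + (1)·(1) + (-1)·(1) + (-1)·(1) + (1)·(-1) + (1)·(-1) + (-1)·(1) + (1)·(-1) + (-1)·(1) + (1)·(-1) = 1 + 1 + 1 + 1 + 1 + 1 + 1 + 1 + -1 + -1 + -1 + -1 + -1 + -1 + -1 + -1 = 0.
So rows 4 and 12 are orthogonal; the diagonal entry equals n = 16.

(13,13) entry = 16; (4,12) entry = 0.


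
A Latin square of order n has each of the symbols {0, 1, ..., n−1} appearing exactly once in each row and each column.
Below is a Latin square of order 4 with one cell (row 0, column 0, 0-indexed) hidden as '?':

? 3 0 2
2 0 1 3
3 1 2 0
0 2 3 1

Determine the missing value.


Row 0 contains symbols [0, 2, 3] — missing [1].
Column 0 contains symbols [0, 2, 3] — missing [1].
The missing symbol must appear in both missing sets; intersection = [1].
Therefore the hidden value is 1.

Missing value = 1.


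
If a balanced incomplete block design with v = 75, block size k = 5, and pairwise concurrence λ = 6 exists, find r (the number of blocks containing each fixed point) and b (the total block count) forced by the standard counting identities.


Any 2-(v, k, λ) BIBD satisfies two necessary conditions:
  (i)  Each point sits in r blocks, and counting incidences through any fixed point gives r(k − 1) = λ(v − 1), so r = λ(v − 1)/(k − 1).
  (ii) Total incidences bk = vr, so b = vr/k.
Step 1: r = λ(v − 1)/(k − 1) = 6·(75 − 1)/(5 − 1) = 6·74/4 = 444/4 = 111.
Step 2: b = vr/k = 75·111/5 = 8325/5 = 1665.
Check integrality: r = 111 ∈ Z ✓, b = 1665 ∈ Z ✓.
(These identities are necessary conditions: they determine r and b for any design with these parameters, but do not by themselves prove that one exists.)

r = 111, b = 1665.


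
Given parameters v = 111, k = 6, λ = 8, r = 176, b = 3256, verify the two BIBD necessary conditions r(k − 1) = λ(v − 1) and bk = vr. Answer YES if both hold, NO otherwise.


Condition (i): r(k − 1) = 176·5 = 880; λ(v − 1) = 8·110 = 880. Match? YES.
Condition (ii): bk = 3256·6 = 19536; vr = 111·176 = 19536. Match? YES.
Both conditions hold? YES.

YES


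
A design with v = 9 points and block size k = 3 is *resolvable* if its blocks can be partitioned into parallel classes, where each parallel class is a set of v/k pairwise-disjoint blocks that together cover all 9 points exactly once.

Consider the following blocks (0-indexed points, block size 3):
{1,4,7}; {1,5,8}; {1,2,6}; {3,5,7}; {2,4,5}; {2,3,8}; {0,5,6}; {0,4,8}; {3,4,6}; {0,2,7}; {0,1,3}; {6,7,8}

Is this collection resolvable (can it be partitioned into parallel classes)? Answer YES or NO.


v = 9, block size k = 3, number of blocks = 12.
For resolvability, blocks must partition into parallel classes of size v/k = 3.
Total blocks must therefore be a multiple of 3: 12 = 3·4 + 0 ⇒ divisible ✓.
Greedy packing gives 4 candidate class(es). Each should be a full parallel class (size 3, covers all 9 points).
  Class 1 (3 blocks): {1,4,7}; {2,3,8}; {0,5,6}. Points covered: [0, 1, 2, 3, 4, 5, 6, 7, 8].
  Class 2 (3 blocks): {1,5,8}; {3,4,6}; {0,2,7}. Points covered: [0, 1, 2, 3, 4, 5, 6, 7, 8].
  Class 3 (3 blocks): {1,2,6}; {3,5,7}; {0,4,8}. Points covered: [0, 1, 2, 3, 4, 5, 6, 7, 8].
  Class 4 (3 blocks): {2,4,5}; {0,1,3}; {6,7,8}. Points covered: [0, 1, 2, 3, 4, 5, 6, 7, 8].
All classes full (size 3)? YES. All classes cover every point? YES.
Resolvable? YES.

YES


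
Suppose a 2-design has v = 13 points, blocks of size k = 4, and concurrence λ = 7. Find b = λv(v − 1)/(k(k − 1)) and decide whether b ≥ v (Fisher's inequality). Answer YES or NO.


r = λ(v − 1)/(k − 1) = 7·12/3 = 28.
b = vr/k = 13·28/4 = 91.
Fisher's inequality: b ≥ v ⇔ 91 ≥ 13? YES.

YES


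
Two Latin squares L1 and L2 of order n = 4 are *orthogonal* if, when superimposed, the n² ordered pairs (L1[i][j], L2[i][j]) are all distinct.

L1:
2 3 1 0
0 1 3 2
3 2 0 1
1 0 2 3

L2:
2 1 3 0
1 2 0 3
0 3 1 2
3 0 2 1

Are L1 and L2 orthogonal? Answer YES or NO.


Form the n² = 16 superimposed pairs (L1[i][j], L2[i][j]), row by row (rows and columns indexed from 0):
row 0: (2,2) (3,1) (1,3) (0,0)
row 1: (0,1) (1,2) (3,0) (2,3)
row 2: (3,0) (2,3) (0,1) (1,2)
row 3: (1,3) (0,0) (2,2) (3,1)
Orthogonality requires all 16 pairs distinct.
But the pair (3,0) repeats: cell (1,2) has L1 = 3, L2 = 0, and cell (2,0) has L1 = 3, L2 = 0.
A repeated pair means some other pair never occurs (only 8 distinct pairs out of 16), so the squares are not orthogonal.
Conclusion: NO.

NO


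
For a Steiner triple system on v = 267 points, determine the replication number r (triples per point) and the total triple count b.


An STS(v) is a 2-(v, 3, 1) BIBD: block size k = 3, λ = 1.
Replication: r(k − 1) = λ(v − 1) ⇒ r·2 = 267 − 1 = 266 ⇒ r = 133.
Block count: b = v(v − 1)/6 = 267·266/6 = 71022/6 = 11837.

r = 133, b = 11837.


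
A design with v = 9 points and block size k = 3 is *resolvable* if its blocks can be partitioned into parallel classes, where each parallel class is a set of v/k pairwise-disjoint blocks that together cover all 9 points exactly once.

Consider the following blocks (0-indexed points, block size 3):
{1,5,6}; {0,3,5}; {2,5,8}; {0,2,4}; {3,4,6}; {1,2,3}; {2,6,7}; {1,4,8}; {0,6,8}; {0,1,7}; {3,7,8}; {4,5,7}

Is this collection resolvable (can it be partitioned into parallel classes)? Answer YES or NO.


v = 9, block size k = 3, number of blocks = 12.
For resolvability, blocks must partition into parallel classes of size v/k = 3.
Total blocks must therefore be a multiple of 3: 12 = 3·4 + 0 ⇒ divisible ✓.
Greedy packing gives 4 candidate class(es). Each should be a full parallel class (size 3, covers all 9 points).
  Class 1 (3 blocks): {1,5,6}; {0,2,4}; {3,7,8}. Points covered: [0, 1, 2, 3, 4, 5, 6, 7, 8].
  Class 2 (3 blocks): {0,3,5}; {2,6,7}; {1,4,8}. Points covered: [0, 1, 2, 3, 4, 5, 6, 7, 8].
  Class 3 (3 blocks): {2,5,8}; {3,4,6}; {0,1,7}. Points covered: [0, 1, 2, 3, 4, 5, 6, 7, 8].
  Class 4 (3 blocks): {1,2,3}; {0,6,8}; {4,5,7}. Points covered: [0, 1, 2, 3, 4, 5, 6, 7, 8].
All classes full (size 3)? YES. All classes cover every point? YES.
Resolvable? YES.

YES


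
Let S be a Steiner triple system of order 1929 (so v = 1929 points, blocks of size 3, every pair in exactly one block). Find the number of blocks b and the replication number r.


An STS(v) is a 2-(v, 3, 1) BIBD: block size k = 3, λ = 1.
Replication: r(k − 1) = λ(v − 1) ⇒ r·2 = 1929 − 1 = 1928 ⇒ r = 964.
Block count: b = v(v − 1)/6 = 1929·1928/6 = 3719112/6 = 619852.
(Check via bk = vr: 619852·3 = 1859556 = 1929·964 = 1859556 ✓.)

r = 964, b = 619852.


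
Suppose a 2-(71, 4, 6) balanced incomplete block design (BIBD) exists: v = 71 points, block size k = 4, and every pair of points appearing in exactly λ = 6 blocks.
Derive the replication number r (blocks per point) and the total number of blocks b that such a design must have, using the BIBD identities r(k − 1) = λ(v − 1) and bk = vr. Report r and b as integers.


Any 2-(v, k, λ) BIBD satisfies two necessary conditions:
  (i)  Each point sits in r blocks, and counting incidences through any fixed point gives r(k − 1) = λ(v − 1), so r = λ(v − 1)/(k − 1).
  (ii) Total incidences bk = vr, so b = vr/k.
Step 1: r = λ(v − 1)/(k − 1) = 6·(71 − 1)/(4 − 1) = 6·70/3 = 420/3 = 140.
Step 2: b = vr/k = 71·140/4 = 9940/4 = 2485.
Check integrality: r = 140 ∈ Z ✓, b = 2485 ∈ Z ✓.
(These identities are necessary conditions: they determine r and b for any design with these parameters, but do not by themselves prove that one exists.)

r = 140, b = 2485.


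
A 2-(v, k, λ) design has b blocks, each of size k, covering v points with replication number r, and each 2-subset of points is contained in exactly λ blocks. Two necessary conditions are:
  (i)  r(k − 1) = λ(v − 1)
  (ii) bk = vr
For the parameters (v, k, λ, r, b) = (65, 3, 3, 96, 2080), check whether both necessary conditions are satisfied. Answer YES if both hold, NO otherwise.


Condition (i): r(k − 1) = 96·2 = 192; λ(v − 1) = 3·64 = 192. Match? YES.
Condition (ii): bk = 2080·3 = 6240; vr = 65·96 = 6240. Match? YES.
Both conditions hold? YES.

YES


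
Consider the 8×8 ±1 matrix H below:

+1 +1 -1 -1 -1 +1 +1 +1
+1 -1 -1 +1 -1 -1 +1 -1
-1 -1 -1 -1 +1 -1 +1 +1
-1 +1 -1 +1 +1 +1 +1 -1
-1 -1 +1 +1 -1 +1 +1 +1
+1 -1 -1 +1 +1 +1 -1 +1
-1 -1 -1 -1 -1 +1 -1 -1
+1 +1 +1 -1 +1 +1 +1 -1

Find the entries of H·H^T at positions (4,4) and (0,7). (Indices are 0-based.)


Row 0 of H: [1, 1, -1, -1, -1, 1, 1, 1].
Row 4 of H: [-1, -1, 1, 1, -1, 1, 1, 1].
Row 7 of H: [1, 1, 1, -1, 1, 1, 1, -1].
(H·H^T)[4][4] = Σ_j H[4][j]·H[4][j] = (-1)² + (-1)² + (1)² + (1)² + (-1)² + (1)² + (1)² + (1)² = 1 + 1 + 1 + 1 + 1 + 1 + 1 + 1 = 8.
(H·H^T)[0][7] = Σ_j H[0][j]·H[7][j] = (1)·(1) + (1)·(1) + (-1)·(1) + (-1)·(-1) + (-1)·(1) + (1)·(1) + (1)·(1) + (1)·(-1) = 1 + 1 + -1 + 1 + -1 + 1 + 1 + -1 = 2.
Rows 0 and 7 are not orthogonal (dot product = 2 ≠ 0), so H is not a Hadamard matrix.

(4,4) entry = 8; (0,7) entry = 2.


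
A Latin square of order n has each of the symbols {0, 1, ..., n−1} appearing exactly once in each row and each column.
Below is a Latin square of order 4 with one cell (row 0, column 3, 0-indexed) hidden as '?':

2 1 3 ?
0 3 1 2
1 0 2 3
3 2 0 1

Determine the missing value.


Row 0 contains symbols [1, 2, 3] — missing [0].
Column 3 contains symbols [1, 2, 3] — missing [0].
The missing symbol must appear in both missing sets; intersection = [0].
Therefore the hidden value is 0.

Missing value = 0.


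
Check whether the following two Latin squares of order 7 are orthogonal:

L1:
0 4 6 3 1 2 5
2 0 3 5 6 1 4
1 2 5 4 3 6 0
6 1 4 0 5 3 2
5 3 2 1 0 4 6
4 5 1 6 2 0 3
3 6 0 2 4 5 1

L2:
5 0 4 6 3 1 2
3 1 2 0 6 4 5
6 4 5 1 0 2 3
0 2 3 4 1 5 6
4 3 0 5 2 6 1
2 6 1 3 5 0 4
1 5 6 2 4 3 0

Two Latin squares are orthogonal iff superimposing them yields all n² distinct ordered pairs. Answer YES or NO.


Form the n² = 49 superimposed pairs (L1[i][j], L2[i][j]), row by row (rows and columns indexed from 0):
row 0: (0,5) (4,0) (6,4) (3,6) (1,3) (2,1) (5,2)
row 1: (2,3) (0,1) (3,2) (5,0) (6,6) (1,4) (4,5)
row 2: (1,6) (2,4) (5,5) (4,1) (3,0) (6,2) (0,3)
row 3: (6,0) (1,2) (4,3) (0,4) (5,1) (3,5) (2,6)
row 4: (5,4) (3,3) (2,0) (1,5) (0,2) (4,6) (6,1)
row 5: (4,2) (5,6) (1,1) (6,3) (2,5) (0,0) (3,4)
row 6: (3,1) (6,5) (0,6) (2,2) (4,4) (5,3) (1,0)
Orthogonality requires all 49 pairs distinct.
Check by first coordinate: for each symbol s of L1, list the L2 entries in the n cells where L1 = s; they must all differ.
  L1 = 0: L2 entries (in reading order) 5, 1, 3, 4, 2, 0, 6 — all 7 distinct ✓
  L1 = 1: L2 entries (in reading order) 3, 4, 6, 2, 5, 1, 0 — all 7 distinct ✓
  L1 = 2: L2 entries (in reading order) 1, 3, 4, 6, 0, 5, 2 — all 7 distinct ✓
  L1 = 3: L2 entries (in reading order) 6, 2, 0, 5, 3, 4, 1 — all 7 distinct ✓
  L1 = 4: L2 entries (in reading order) 0, 5, 1, 3, 6, 2, 4 — all 7 distinct ✓
  L1 = 5: L2 entries (in reading order) 2, 0, 5, 1, 4, 6, 3 — all 7 distinct ✓
  L1 = 6: L2 entries (in reading order) 4, 6, 2, 0, 1, 3, 5 — all 7 distinct ✓
Every symbol of L1 meets every symbol of L2 exactly once, so all 49 pairs are distinct (49 of 49).
Conclusion: YES.

YES


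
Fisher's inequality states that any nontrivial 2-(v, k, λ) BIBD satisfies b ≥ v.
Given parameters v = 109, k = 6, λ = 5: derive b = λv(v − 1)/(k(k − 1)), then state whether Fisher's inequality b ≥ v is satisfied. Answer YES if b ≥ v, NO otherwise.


b = λv(v − 1)/(k(k − 1)) = 5·109·108/(6·5) = 58860/30 = 1962.
Compare with v = 109: b ≥ v, so Fisher's inequality holds.

YES


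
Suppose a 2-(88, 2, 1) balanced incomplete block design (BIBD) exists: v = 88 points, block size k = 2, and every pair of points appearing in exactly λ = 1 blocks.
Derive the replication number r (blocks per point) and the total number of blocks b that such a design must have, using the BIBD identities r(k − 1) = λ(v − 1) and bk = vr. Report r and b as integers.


Any 2-(v, k, λ) BIBD satisfies two necessary conditions:
  (i)  Each point sits in r blocks, and counting incidences through any fixed point gives r(k − 1) = λ(v − 1), so r = λ(v − 1)/(k − 1).
  (ii) Total incidences bk = vr, so b = vr/k.
Step 1: r = λ(v − 1)/(k − 1) = 1·(88 − 1)/(2 − 1) = 1·87/1 = 87/1 = 87.
Step 2: b = vr/k = 88·87/2 = 7656/2 = 3828.
Check integrality: r = 87 ∈ Z ✓, b = 3828 ∈ Z ✓.
(These identities are necessary conditions: they determine r and b for any design with these parameters, but do not by themselves prove that one exists.)

r = 87, b = 3828.


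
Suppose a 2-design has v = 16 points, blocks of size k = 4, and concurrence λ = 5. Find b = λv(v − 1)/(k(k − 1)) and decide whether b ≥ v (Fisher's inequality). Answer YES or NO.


r = λ(v − 1)/(k − 1) = 5·15/3 = 25.
b = vr/k = 16·25/4 = 100.
Fisher's inequality: b ≥ v ⇔ 100 ≥ 16? YES.

YES


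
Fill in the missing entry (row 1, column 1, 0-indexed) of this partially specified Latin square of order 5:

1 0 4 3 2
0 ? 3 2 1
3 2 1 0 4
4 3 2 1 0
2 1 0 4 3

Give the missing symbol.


Row 1 contains symbols [0, 1, 2, 3] — missing [4].
Column 1 contains symbols [0, 1, 2, 3] — missing [4].
The missing symbol must appear in both missing sets; intersection = [4].
Therefore the hidden value is 4.

Missing value = 4.


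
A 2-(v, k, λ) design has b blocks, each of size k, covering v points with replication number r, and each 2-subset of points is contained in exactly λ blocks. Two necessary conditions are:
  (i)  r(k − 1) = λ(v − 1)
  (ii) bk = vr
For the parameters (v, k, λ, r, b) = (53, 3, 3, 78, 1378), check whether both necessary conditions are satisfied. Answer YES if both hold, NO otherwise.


Condition (i): r(k − 1) = 78·2 = 156; λ(v − 1) = 3·52 = 156. Match? YES.
Condition (ii): bk = 1378·3 = 4134; vr = 53·78 = 4134. Match? YES.
Both conditions hold? YES.

YES


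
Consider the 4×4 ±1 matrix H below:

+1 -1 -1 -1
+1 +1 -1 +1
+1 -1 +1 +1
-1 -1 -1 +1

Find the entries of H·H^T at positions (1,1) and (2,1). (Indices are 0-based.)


Row 1 of H: [1, 1, -1, 1].
Row 2 of H: [1, -1, 1, 1].
(H·H^T)[1][1] = Σ_j H[1][j]·H[1][j] = (1)² + (1)² + (-1)² + (1)² = 1 + 1 + 1 + 1 = 4.
(H·H^T)[2][1] = Σ_j H[2][j]·H[1][j] = (1)·(1) + (-1)·(1) + (1)·(-1) + (1)·(1) = 1 + -1 + -1 + 1 = 0.
So rows 2 and 1 are orthogonal; the diagonal entry equals n = 4.

(1,1) entry = 4; (2,1) entry = 0.


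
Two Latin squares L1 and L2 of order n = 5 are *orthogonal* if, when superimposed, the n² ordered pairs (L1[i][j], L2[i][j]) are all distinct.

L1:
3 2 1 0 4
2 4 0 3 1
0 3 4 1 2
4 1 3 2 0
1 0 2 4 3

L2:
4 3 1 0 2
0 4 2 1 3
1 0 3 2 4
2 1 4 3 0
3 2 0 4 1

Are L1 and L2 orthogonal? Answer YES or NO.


Form the n² = 25 superimposed pairs (L1[i][j], L2[i][j]), row by row (rows and columns indexed from 0):
row 0: (3,4) (2,3) (1,1) (0,0) (4,2)
row 1: (2,0) (4,4) (0,2) (3,1) (1,3)
row 2: (0,1) (3,0) (4,3) (1,2) (2,4)
row 3: (4,2) (1,1) (3,4) (2,3) (0,0)
row 4: (1,3) (0,2) (2,0) (4,4) (3,1)
Orthogonality requires all 25 pairs distinct.
But the pair (4,2) repeats: cell (0,4) has L1 = 4, L2 = 2, and cell (3,0) has L1 = 4, L2 = 2.
A repeated pair means some other pair never occurs (only 15 distinct pairs out of 25), so the squares are not orthogonal.
Conclusion: NO.

NO


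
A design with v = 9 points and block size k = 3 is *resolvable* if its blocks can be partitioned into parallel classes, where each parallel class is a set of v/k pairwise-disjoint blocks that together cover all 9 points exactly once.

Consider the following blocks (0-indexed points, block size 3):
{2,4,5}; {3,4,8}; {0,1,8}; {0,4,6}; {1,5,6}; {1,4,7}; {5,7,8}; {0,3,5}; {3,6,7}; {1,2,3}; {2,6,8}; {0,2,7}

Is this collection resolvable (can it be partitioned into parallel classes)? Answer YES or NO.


v = 9, block size k = 3, number of blocks = 12.
For resolvability, blocks must partition into parallel classes of size v/k = 3.
Total blocks must therefore be a multiple of 3: 12 = 3·4 + 0 ⇒ divisible ✓.
Greedy packing gives 4 candidate class(es). Each should be a full parallel class (size 3, covers all 9 points).
  Class 1 (3 blocks): {2,4,5}; {0,1,8}; {3,6,7}. Points covered: [0, 1, 2, 3, 4, 5, 6, 7, 8].
  Class 2 (3 blocks): {3,4,8}; {1,5,6}; {0,2,7}. Points covered: [0, 1, 2, 3, 4, 5, 6, 7, 8].
  Class 3 (3 blocks): {0,4,6}; {5,7,8}; {1,2,3}. Points covered: [0, 1, 2, 3, 4, 5, 6, 7, 8].
  Class 4 (3 blocks): {1,4,7}; {0,3,5}; {2,6,8}. Points covered: [0, 1, 2, 3, 4, 5, 6, 7, 8].
All classes full (size 3)? YES. All classes cover every point? YES.
Resolvable? YES.

YES


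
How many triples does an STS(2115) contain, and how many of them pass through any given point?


An STS(v) is a 2-(v, 3, 1) BIBD: block size k = 3, λ = 1.
Replication: r(k − 1) = λ(v − 1) ⇒ r·2 = 2115 − 1 = 2114 ⇒ r = 1057.
Block count: bk = vr ⇒ b·3 = 2115·1057 = 2235555 ⇒ b = 745185.
(Check via b = v(v − 1)/6 = 2115·2114/6 = 4471110/6 = 745185.)

r = 1057, b = 745185.


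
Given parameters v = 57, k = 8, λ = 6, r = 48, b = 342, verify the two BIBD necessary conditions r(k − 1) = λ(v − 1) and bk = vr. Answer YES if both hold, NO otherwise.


Condition (i): r(k − 1) = 48·7 = 336; λ(v − 1) = 6·56 = 336. Match? YES.
Condition (ii): bk = 342·8 = 2736; vr = 57·48 = 2736. Match? YES.
Both conditions hold? YES.

YES


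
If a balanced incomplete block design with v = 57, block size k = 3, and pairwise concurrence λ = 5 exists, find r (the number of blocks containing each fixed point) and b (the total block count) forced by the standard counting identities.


Any 2-(v, k, λ) BIBD satisfies two necessary conditions:
  (i)  Each point sits in r blocks, and counting incidences through any fixed point gives r(k − 1) = λ(v − 1), so r = λ(v − 1)/(k − 1).
  (ii) Total incidences bk = vr, so b = vr/k.
Step 1: r = λ(v − 1)/(k − 1) = 5·(57 − 1)/(3 − 1) = 5·56/2 = 280/2 = 140.
Step 2: b = vr/k = 57·140/3 = 7980/3 = 2660.
Check integrality: r = 140 ∈ Z ✓, b = 2660 ∈ Z ✓.
(These identities are necessary conditions: they determine r and b for any design with these parameters, but do not by themselves prove that one exists.)

r = 140, b = 2660.


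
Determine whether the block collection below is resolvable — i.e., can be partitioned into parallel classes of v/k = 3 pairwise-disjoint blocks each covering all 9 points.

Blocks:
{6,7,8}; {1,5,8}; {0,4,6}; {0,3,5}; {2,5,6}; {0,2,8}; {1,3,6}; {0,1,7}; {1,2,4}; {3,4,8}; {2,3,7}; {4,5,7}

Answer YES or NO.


v = 9, block size k = 3, number of blocks = 12.
For resolvability, blocks must partition into parallel classes of size v/k = 3.
Total blocks must therefore be a multiple of 3: 12 = 3·4 + 0 ⇒ divisible ✓.
Greedy packing gives 4 candidate class(es). Each should be a full parallel class (size 3, covers all 9 points).
  Class 1 (3 blocks): {6,7,8}; {0,3,5}; {1,2,4}. Points covered: [0, 1, 2, 3, 4, 5, 6, 7, 8].
  Class 2 (3 blocks): {1,5,8}; {0,4,6}; {2,3,7}. Points covered: [0, 1, 2, 3, 4, 5, 6, 7, 8].
  Class 3 (3 blocks): {2,5,6}; {0,1,7}; {3,4,8}. Points covered: [0, 1, 2, 3, 4, 5, 6, 7, 8].
  Class 4 (3 blocks): {0,2,8}; {1,3,6}; {4,5,7}. Points covered: [0, 1, 2, 3, 4, 5, 6, 7, 8].
All classes full (size 3)? YES. All classes cover every point? YES.
Resolvable? YES.

YES


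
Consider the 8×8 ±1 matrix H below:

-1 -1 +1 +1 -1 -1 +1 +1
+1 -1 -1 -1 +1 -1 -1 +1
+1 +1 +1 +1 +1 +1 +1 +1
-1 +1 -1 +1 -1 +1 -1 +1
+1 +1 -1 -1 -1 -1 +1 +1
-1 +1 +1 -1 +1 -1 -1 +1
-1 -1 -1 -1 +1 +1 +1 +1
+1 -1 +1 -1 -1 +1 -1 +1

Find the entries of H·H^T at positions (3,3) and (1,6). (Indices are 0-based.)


Row 1 of H: [1, -1, -1, -1, 1, -1, -1, 1].
Row 3 of H: [-1, 1, -1, 1, -1, 1, -1, 1].
Row 6 of H: [-1, -1, -1, -1, 1, 1, 1, 1].
(H·H^T)[3][3] = Σ_j H[3][j]·H[3][j] = (-1)² + (1)² + (-1)² + (1)² + (-1)² + (1)² + (-1)² + (1)² = 1 + 1 + 1 + 1 + 1 + 1 + 1 + 1 = 8.
(H·H^T)[1][6] = Σ_j H[1][j]·H[6][j] = (1)·(-1) + (-1)·(-1) + (-1)·(-1) + (-1)·(-1) + (1)·(1) + (-1)·(1) + (-1)·(1) + (1)·(1) = -1 + 1 + 1 + 1 + 1 + -1 + -1 + 1 = 2.
Rows 1 and 6 are not orthogonal (dot product = 2 ≠ 0), so H is not a Hadamard matrix.

(3,3) entry = 8; (1,6) entry = 2.


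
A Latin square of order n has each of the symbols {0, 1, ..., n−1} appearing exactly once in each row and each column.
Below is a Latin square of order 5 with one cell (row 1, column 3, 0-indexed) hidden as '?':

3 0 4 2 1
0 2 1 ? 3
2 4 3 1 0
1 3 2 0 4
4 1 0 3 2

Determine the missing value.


Row 1 contains symbols [0, 1, 2, 3] — missing [4].
Column 3 contains symbols [0, 1, 2, 3] — missing [4].
The missing symbol must appear in both missing sets; intersection = [4].
Therefore the hidden value is 4.

Missing value = 4.


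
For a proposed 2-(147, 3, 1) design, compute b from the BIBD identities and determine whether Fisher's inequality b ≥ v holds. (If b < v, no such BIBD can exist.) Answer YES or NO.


r = λ(v − 1)/(k − 1) = 1·146/2 = 73.
b = vr/k = 147·73/3 = 3577.
Fisher's inequality: b ≥ v ⇔ 3577 ≥ 147? YES.

YES


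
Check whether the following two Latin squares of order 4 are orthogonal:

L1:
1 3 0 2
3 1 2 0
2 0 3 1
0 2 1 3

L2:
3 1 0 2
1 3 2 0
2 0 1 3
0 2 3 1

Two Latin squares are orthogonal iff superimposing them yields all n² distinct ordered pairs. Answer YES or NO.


Form the n² = 16 superimposed pairs (L1[i][j], L2[i][j]), row by row (rows and columns indexed from 0):
row 0: (1,3) (3,1) (0,0) (2,2)
row 1: (3,1) (1,3) (2,2) (0,0)
row 2: (2,2) (0,0) (3,1) (1,3)
row 3: (0,0) (2,2) (1,3) (3,1)
Orthogonality requires all 16 pairs distinct.
But the pair (3,1) repeats: cell (0,1) has L1 = 3, L2 = 1, and cell (1,0) has L1 = 3, L2 = 1.
A repeated pair means some other pair never occurs (only 4 distinct pairs out of 16), so the squares are not orthogonal.
Conclusion: NO.

NO


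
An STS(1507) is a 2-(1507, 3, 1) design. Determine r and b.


An STS(v) is a 2-(v, 3, 1) BIBD: block size k = 3, λ = 1.
Replication: r(k − 1) = λ(v − 1) ⇒ r·2 = 1507 − 1 = 1506 ⇒ r = 753.
Block count: bk = vr ⇒ b·3 = 1507·753 = 1134771 ⇒ b = 378257.
(Check via b = v(v − 1)/6 = 1507·1506/6 = 2269542/6 = 378257.)

r = 753, b = 378257.


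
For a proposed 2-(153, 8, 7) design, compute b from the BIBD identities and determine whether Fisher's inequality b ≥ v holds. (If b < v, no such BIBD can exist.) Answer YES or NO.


b = λv(v − 1)/(k(k − 1)) = 7·153·152/(8·7) = 162792/56 = 2907.
Compare with v = 153: b ≥ v, so Fisher's inequality holds.

YES


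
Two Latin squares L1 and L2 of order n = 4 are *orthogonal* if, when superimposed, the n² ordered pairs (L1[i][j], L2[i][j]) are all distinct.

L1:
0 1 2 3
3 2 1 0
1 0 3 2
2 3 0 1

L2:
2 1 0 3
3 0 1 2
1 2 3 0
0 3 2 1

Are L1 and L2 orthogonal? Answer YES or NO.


Form the n² = 16 superimposed pairs (L1[i][j], L2[i][j]), row by row (rows and columns indexed from 0):
row 0: (0,2) (1,1) (2,0) (3,3)
row 1: (3,3) (2,0) (1,1) (0,2)
row 2: (1,1) (0,2) (3,3) (2,0)
row 3: (2,0) (3,3) (0,2) (1,1)
Orthogonality requires all 16 pairs distinct.
But the pair (3,3) repeats: cell (0,3) has L1 = 3, L2 = 3, and cell (1,0) has L1 = 3, L2 = 3.
A repeated pair means some other pair never occurs (only 4 distinct pairs out of 16), so the squares are not orthogonal.
Conclusion: NO.

NO


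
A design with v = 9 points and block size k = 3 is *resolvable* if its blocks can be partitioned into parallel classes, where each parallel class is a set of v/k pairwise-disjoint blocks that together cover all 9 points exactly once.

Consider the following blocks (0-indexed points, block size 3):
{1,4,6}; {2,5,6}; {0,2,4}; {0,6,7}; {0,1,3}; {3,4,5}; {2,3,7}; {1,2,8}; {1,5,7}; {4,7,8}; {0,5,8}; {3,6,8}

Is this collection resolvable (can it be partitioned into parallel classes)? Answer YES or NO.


v = 9, block size k = 3, number of blocks = 12.
For resolvability, blocks must partition into parallel classes of size v/k = 3.
Total blocks must therefore be a multiple of 3: 12 = 3·4 + 0 ⇒ divisible ✓.
Greedy packing gives 4 candidate class(es). Each should be a full parallel class (size 3, covers all 9 points).
  Class 1 (3 blocks): {1,4,6}; {2,3,7}; {0,5,8}. Points covered: [0, 1, 2, 3, 4, 5, 6, 7, 8].
  Class 2 (3 blocks): {2,5,6}; {0,1,3}; {4,7,8}. Points covered: [0, 1, 2, 3, 4, 5, 6, 7, 8].
  Class 3 (3 blocks): {0,2,4}; {1,5,7}; {3,6,8}. Points covered: [0, 1, 2, 3, 4, 5, 6, 7, 8].
  Class 4 (3 blocks): {0,6,7}; {3,4,5}; {1,2,8}. Points covered: [0, 1, 2, 3, 4, 5, 6, 7, 8].
All classes full (size 3)? YES. All classes cover every point? YES.
Resolvable? YES.

YES


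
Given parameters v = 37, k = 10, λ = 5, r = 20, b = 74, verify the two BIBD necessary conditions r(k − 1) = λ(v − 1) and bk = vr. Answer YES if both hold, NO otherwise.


Condition (i): r(k − 1) = 20·9 = 180; λ(v − 1) = 5·36 = 180. Match? YES.
Condition (ii): bk = 74·10 = 740; vr = 37·20 = 740. Match? YES.
Both conditions hold? YES.

YES


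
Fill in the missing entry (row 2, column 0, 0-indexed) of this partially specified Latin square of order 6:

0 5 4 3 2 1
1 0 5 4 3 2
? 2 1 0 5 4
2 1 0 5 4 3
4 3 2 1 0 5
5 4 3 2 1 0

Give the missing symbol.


Row 2 contains symbols [0, 1, 2, 4, 5] — missing [3].
Column 0 contains symbols [0, 1, 2, 4, 5] — missing [3].
The missing symbol must appear in both missing sets; intersection = [3].
Therefore the hidden value is 3.

Missing value = 3.


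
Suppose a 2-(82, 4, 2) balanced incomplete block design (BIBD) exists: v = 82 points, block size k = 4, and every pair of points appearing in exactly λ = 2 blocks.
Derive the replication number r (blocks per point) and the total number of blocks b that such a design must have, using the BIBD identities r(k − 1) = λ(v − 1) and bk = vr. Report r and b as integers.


Any 2-(v, k, λ) BIBD satisfies two necessary conditions:
  (i)  Each point sits in r blocks, and counting incidences through any fixed point gives r(k − 1) = λ(v − 1), so r = λ(v − 1)/(k − 1).
  (ii) Total incidences bk = vr, so b = vr/k.
Step 1: r = λ(v − 1)/(k − 1) = 2·(82 − 1)/(4 − 1) = 2·81/3 = 162/3 = 54.
Step 2: b = vr/k = 82·54/4 = 4428/4 = 1107.
Check integrality: r = 54 ∈ Z ✓, b = 1107 ∈ Z ✓.
(These identities are necessary conditions: they determine r and b for any design with these parameters, but do not by themselves prove that one exists.)

r = 54, b = 1107.


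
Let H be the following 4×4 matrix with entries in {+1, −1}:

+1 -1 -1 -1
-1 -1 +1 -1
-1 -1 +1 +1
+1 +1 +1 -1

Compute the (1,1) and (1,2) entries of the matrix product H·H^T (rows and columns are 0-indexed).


Row 1 of H: [-1, -1, 1, -1].
Row 2 of H: [-1, -1, 1, 1].
(H·H^T)[1][1] = Σ_j H[1][j]·H[1][j] = (-1)² + (-1)² + (1)² + (-1)² = 1 + 1 + 1 + 1 = 4.
(H·H^T)[1][2] = Σ_j H[1][j]·H[2][j] = (-1)·(-1) + (-1)·(-1) + (1)·(1) + (-1)·(1) = 1 + 1 + 1 + -1 = 2.
Rows 1 and 2 are not orthogonal (dot product = 2 ≠ 0), so H is not a Hadamard matrix.

(1,1) entry = 4; (1,2) entry = 2.


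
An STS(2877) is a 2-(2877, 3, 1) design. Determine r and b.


An STS(v) is a 2-(v, 3, 1) BIBD: block size k = 3, λ = 1.
Replication: r(k − 1) = λ(v − 1) ⇒ r·2 = 2877 − 1 = 2876 ⇒ r = 1438.
Block count: bk = vr ⇒ b·3 = 2877·1438 = 4137126 ⇒ b = 1379042.

r = 1438, b = 1379042.


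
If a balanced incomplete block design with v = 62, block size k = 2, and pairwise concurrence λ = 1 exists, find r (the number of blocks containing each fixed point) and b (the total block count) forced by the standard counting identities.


Any 2-(v, k, λ) BIBD satisfies two necessary conditions:
  (i)  Each point sits in r blocks, and counting incidences through any fixed point gives r(k − 1) = λ(v − 1), so r = λ(v − 1)/(k − 1).
  (ii) Total incidences bk = vr, so b = vr/k.
Step 1: r = λ(v − 1)/(k − 1) = 1·(62 − 1)/(2 − 1) = 1·61/1 = 61/1 = 61.
Step 2: b = vr/k = 62·61/2 = 3782/2 = 1891.
Check integrality: r = 61 ∈ Z ✓, b = 1891 ∈ Z ✓.
(These identities are necessary conditions: they determine r and b for any design with these parameters, but do not by themselves prove that one exists.)

r = 61, b = 1891.


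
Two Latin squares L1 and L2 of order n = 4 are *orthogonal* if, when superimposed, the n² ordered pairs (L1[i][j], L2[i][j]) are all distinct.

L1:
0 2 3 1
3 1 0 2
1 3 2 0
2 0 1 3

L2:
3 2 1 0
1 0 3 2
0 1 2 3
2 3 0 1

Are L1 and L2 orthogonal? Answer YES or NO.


Form the n² = 16 superimposed pairs (L1[i][j], L2[i][j]), row by row (rows and columns indexed from 0):
row 0: (0,3) (2,2) (3,1) (1,0)
row 1: (3,1) (1,0) (0,3) (2,2)
row 2: (1,0) (3,1) (2,2) (0,3)
row 3: (2,2) (0,3) (1,0) (3,1)
Orthogonality requires all 16 pairs distinct.
But the pair (3,1) repeats: cell (0,2) has L1 = 3, L2 = 1, and cell (1,0) has L1 = 3, L2 = 1.
A repeated pair means some other pair never occurs (only 4 distinct pairs out of 16), so the squares are not orthogonal.
Conclusion: NO.

NO


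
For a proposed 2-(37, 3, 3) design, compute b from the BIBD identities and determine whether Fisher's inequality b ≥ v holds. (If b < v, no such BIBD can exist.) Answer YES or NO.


b = λv(v − 1)/(k(k − 1)) = 3·37·36/(3·2) = 3996/6 = 666.
Compare with v = 37: b ≥ v, so Fisher's inequality holds.

YES


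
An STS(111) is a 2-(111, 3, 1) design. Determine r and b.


An STS(v) is a 2-(v, 3, 1) BIBD: block size k = 3, λ = 1.
Replication: r(k − 1) = λ(v − 1) ⇒ r·2 = 111 − 1 = 110 ⇒ r = 55.
Block count: b = v(v − 1)/6 = 111·110/6 = 12210/6 = 2035.
(Check via bk = vr: 2035·3 = 6105 = 111·55 = 6105 ✓.)

r = 55, b = 2035.


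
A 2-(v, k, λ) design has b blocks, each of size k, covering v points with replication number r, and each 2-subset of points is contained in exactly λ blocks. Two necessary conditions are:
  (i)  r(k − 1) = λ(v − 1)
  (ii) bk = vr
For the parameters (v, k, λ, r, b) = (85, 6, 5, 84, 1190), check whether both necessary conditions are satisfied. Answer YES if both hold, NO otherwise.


Condition (i): r(k − 1) = 84·5 = 420; λ(v − 1) = 5·84 = 420. Match? YES.
Condition (ii): bk = 1190·6 = 7140; vr = 85·84 = 7140. Match? YES.
Both conditions hold? YES.

YES


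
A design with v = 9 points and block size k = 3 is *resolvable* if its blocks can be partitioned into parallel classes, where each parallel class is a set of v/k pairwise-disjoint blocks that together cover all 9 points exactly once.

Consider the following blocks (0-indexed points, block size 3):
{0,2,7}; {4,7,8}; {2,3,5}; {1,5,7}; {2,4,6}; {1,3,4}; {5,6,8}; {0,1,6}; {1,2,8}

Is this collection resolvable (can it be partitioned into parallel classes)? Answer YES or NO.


v = 9, block size k = 3, number of blocks = 9.
For resolvability, blocks must partition into parallel classes of size v/k = 3.
Total blocks must therefore be a multiple of 3: 9 = 3·3 + 0 ⇒ divisible ✓.
Consider block {1,5,7}. The only other block(s) in the collection disjoint from it are {2,4,6} — just 1 block(s). Any parallel class containing {1,5,7} would need 2 other blocks each disjoint from it, so no parallel class of size 3 can contain {1,5,7}.
Since every block must belong to some parallel class in a resolution, the collection cannot be partitioned into parallel classes.
Resolvable? NO.

NO


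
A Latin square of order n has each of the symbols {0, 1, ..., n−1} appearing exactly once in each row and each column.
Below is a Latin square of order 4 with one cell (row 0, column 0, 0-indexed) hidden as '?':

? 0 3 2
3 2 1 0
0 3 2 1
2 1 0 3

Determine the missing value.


Row 0 contains symbols [0, 2, 3] — missing [1].
Column 0 contains symbols [0, 2, 3] — missing [1].
The missing symbol must appear in both missing sets; intersection = [1].
Therefore the hidden value is 1.

Missing value = 1.


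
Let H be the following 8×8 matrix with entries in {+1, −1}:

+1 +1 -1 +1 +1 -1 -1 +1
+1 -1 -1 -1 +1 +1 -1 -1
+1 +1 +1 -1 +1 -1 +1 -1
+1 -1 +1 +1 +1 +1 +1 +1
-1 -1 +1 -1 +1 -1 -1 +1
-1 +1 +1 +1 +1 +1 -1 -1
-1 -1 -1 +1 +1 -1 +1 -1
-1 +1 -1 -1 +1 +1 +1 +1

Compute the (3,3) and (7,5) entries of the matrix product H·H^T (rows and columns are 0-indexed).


Row 3 of H: [1, -1, 1, 1, 1, 1, 1, 1].
Row 5 of H: [-1, 1, 1, 1, 1, 1, -1, -1].
Row 7 of H: [-1, 1, -1, -1, 1, 1, 1, 1].
(H·H^T)[3][3] = Σ_j H[3][j]·H[3][j] = (1)² + (-1)² + (1)² + (1)² + (1)² + (1)² + (1)² + (1)² = 1 + 1 + 1 + 1 + 1 + 1 + 1 + 1 = 8.
(H·H^T)[7][5] = Σ_j H[7][j]·H[5][j] = (-1)·(-1) + (1)·(1) + (-1)·(1) + (-1)·(1) + (1)·(1) + (1)·(1) + (1)·(-1) + (1)·(-1) = 1 + 1 + -1 + -1 + 1 + 1 + -1 + -1 = 0.
So rows 7 and 5 are orthogonal; the diagonal entry equals n = 8.

(3,3) entry = 8; (7,5) entry = 0.


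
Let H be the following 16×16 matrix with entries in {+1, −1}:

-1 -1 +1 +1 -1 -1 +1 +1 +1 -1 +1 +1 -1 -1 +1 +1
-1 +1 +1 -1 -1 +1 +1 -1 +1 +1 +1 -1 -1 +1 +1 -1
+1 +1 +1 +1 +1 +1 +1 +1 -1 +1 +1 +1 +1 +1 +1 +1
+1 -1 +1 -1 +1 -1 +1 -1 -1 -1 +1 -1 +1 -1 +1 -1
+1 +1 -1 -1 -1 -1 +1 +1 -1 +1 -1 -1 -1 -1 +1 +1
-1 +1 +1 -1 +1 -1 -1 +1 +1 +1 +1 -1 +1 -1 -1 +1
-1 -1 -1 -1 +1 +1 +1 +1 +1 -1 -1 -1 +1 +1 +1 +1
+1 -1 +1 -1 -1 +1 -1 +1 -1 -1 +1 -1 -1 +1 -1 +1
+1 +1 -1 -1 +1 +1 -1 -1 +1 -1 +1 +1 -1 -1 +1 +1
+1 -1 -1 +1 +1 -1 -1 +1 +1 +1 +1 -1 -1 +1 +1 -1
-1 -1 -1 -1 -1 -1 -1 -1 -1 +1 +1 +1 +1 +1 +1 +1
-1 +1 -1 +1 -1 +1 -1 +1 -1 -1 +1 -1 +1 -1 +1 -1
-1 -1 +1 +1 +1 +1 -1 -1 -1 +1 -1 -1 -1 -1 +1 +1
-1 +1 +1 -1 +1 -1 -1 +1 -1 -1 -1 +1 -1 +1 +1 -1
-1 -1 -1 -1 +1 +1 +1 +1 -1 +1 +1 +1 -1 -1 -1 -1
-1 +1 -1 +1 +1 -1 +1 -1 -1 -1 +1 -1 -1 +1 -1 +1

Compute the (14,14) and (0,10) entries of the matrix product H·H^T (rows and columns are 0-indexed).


Row 0 of H: [-1, -1, 1, 1, -1, -1, 1, 1, 1, -1, 1, 1, -1, -1, 1, 1].
Row 10 of H: [-1, -1, -1, -1, -1, -1, -1, -1, -1, 1, 1, 1, 1, 1, 1, 1].
Row 14 of H: [-1, -1, -1, -1, 1, 1, 1, 1, -1, 1, 1, 1, -1, -1, -1, -1].
(H·H^T)[14][14] = Σ_j H[14][j]·H[14][j] = (-1)² + (-1)² + (-1)² + (-1)² + (1)² + (1)² + (1)² + (1)² + (-1)² + (1)² + (1)² + (1)² + (-1)² + (-1)² + (-1)² + (-1)² = 1 + 1 + 1 + 1 + 1 + 1 + 1 + 1 + 1 + 1 + 1 + 1 + 1 + 1 + 1 + 1 = 16.
(H·H^T)[0][10] = Σ_j H[0][j]·H[10][j] = (-1)·(-1) + (-1)·(-1) + (1)·(-1) + (1)·(-1) + (-1)·(-1) + (-1)·(-1) + (1)·(-1) + (1)·(-1) + (1)·(-1) + (-1)·(1) + (1)·(1) + (1)·(1) + (-1)·(1) + (-1)·(1) + (1)·(1) + (1)·(1) = 1 + 1 + -1 + -1 + 1 + 1 + -1 + -1 + -1 + -1 + 1 + 1 + -1 + -1 + 1 + 1 = 0.
So rows 0 and 10 are orthogonal; the diagonal entry equals n = 16.

(14,14) entry = 16; (0,10) entry = 0.


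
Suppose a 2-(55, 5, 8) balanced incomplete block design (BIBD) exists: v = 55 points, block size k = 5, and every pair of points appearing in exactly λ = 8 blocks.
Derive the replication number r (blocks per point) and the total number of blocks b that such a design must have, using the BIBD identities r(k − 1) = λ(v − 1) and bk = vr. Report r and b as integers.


Any 2-(v, k, λ) BIBD satisfies two necessary conditions:
  (i)  Each point sits in r blocks, and counting incidences through any fixed point gives r(k − 1) = λ(v − 1), so r = λ(v − 1)/(k − 1).
  (ii) Total incidences bk = vr, so b = vr/k.
Step 1: r = λ(v − 1)/(k − 1) = 8·(55 − 1)/(5 − 1) = 8·54/4 = 432/4 = 108.
Step 2: b = vr/k = 55·108/5 = 5940/5 = 1188.
Check integrality: r = 108 ∈ Z ✓, b = 1188 ∈ Z ✓.
(These identities are necessary conditions: they determine r and b for any design with these parameters, but do not by themselves prove that one exists.)

r = 108, b = 1188.


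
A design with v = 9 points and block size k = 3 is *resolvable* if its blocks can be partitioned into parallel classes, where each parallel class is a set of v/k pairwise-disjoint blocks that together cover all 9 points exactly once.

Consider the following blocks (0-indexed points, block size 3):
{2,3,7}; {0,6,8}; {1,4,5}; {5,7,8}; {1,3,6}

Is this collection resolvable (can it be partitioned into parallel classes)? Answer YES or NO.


v = 9, block size k = 3, number of blocks = 5.
For resolvability, blocks must partition into parallel classes of size v/k = 3.
Total blocks must therefore be a multiple of 3: 5 = 3·1 + 2 ⇒ not divisible ✗.
Resolvable? NO.

NO


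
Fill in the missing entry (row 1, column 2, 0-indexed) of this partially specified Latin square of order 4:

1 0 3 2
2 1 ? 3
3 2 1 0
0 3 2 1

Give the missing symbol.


Row 1 contains symbols [1, 2, 3] — missing [0].
Column 2 contains symbols [1, 2, 3] — missing [0].
The missing symbol must appear in both missing sets; intersection = [0].
Therefore the hidden value is 0.

Missing value = 0.
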